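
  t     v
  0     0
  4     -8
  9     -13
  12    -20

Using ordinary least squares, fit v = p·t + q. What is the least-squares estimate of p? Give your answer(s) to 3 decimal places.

p = -1.566

With design matrix X, XᵀX = [[241, 25]; [25, 4]] and Xᵀv = [-389, -41]ᵀ.
det = 241·4 − 25² = 339.
p = ((-389)·4 − 25·(-41))/339 = -177/113; q = (241·(-41) − 25·(-389))/339 = -52/113.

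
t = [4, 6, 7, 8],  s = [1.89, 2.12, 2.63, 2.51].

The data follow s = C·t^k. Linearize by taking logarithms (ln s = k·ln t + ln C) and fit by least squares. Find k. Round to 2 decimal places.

k = 0.47

Taking logs, ln s = k·ln t + ln C, so regress ln s on ln t.
Σln t = 7.2034, Σ(ln t)² = 13.2429, Σln s = 3.2753, Σln t·ln s = 6.0242.
Normal system: [[13.2429, 7.2034]; [7.2034, 4]]·[k, ln C]ᵀ = [6.0242, 3.2753]ᵀ.
Solving (det = 1.0824): k = 0.46535, ln C = -0.01922.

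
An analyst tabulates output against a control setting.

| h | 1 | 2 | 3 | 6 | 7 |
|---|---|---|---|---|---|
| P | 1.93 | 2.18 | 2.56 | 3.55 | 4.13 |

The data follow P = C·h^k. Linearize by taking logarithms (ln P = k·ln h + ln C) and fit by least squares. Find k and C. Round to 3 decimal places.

k = 0.391, C = 1.786

With ln Pᵢ as the transformed response and ln hᵢ as the regressor:
Σln h = 5.5294, Σ(ln h)² = 8.6844, Σln P = 5.0621, Σln h·ln P = 6.6028.
Equations: 8.6844·k + 5.5294·ln C = 6.6028;  5.5294·k + 5·ln C = 5.0621.
Slope k = (n·Σln h·ln P − Σln h·Σln P)/(n·Σ(ln h)² − (Σln h)²) = (5·6.6028 − 5.5294·5.0621)/12.8473 = 0.39102; ln C = (Σln P − k·Σln h)/n = 0.57999, so C = exp(0.57999) = 1.78602.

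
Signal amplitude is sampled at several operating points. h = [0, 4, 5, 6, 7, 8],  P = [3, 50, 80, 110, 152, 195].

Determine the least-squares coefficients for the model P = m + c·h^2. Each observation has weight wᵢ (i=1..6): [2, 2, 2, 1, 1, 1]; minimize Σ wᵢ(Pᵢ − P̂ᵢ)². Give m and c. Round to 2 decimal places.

m = 2.96, c = 3.01

Sums needed: Σwᵢ·1 = 9, Σwᵢ·h^2 = 231, Σwᵢ·h^2·h^2 = 9555.
For MᵀWP: Σwᵢ·P = 723, Σwᵢ·h^2·P = 29488.
Determinant 9·9555 − 231² = 32634.
m = (723·9555 − 231·29488)/32634 = 4597/1554; c = (9·29488 − 231·723)/32634 = 10931/3626.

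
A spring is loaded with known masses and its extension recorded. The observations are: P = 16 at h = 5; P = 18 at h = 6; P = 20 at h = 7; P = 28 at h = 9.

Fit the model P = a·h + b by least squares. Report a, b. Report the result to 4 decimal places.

a = 3.0286, b = 0.0571

The normal equations are: 191·a + 27·b = 580;  27·a + 4·b = 82.
det = 191·4 − 27² = 35.
a = (580·4 − 27·82)/35 = 106/35; b = (191·82 − 27·580)/35 = 2/35.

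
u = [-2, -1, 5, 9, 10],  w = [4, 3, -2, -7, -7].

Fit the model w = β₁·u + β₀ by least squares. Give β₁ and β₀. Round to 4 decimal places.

β₁ = -0.9463, β₀ = 2.1743

The normal equations are: 211·β₁ + 21·β₀ = -154;  21·β₁ + 5·β₀ = -9.
Eliminating β₀: 5·(row 1) − 21·(row 2) gives 614·β₁ = 5·(-154) − 21·(-9) = -581, so β₁ = -581/614.
Then β₀ = ((-9) − 21·(-581/614))/5 = 1335/614.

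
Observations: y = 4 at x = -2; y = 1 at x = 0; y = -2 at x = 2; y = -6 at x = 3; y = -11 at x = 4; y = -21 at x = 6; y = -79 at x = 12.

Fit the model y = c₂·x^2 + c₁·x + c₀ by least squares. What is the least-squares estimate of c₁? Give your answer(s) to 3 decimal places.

AᵀA·[c₂, c₁, c₀]ᵀ = Aᵀy reads: 22401·c₂ + 2035·c₁ + 213·c₀ = -12354;  2035·c₂ + 213·c₁ + 25·c₀ = -1148;  213·c₂ + 25·c₁ + 7·c₀ = -114.
(Σx^2·x^2 = 22401, Σx^2·x = 2035, Σx^2 = 213, Σx·x = 213, Σx = 25, Σ1 = 7, Σx^2·y = -12354, Σx·y = -1148, Σy = -114.)
Row-reducing yields c₂ = -271522/604961, c₁ = -826041/604961, c₀ = 1359951/604961.

c₁ = -1.365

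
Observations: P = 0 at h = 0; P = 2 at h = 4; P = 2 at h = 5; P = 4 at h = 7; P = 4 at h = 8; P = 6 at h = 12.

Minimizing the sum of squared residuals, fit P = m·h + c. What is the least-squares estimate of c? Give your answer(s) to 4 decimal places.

From the data, Σh·h = 298, Σh = 36, Σ1 = 6.
And Σh·P = 150, ΣP = 18.
Normal equations: [[298, 36]; [36, 6]]·[m, c]ᵀ = [150, 18]ᵀ.
Eliminating c: 6·(row 1) − 36·(row 2) gives 492·m = 6·150 − 36·18 = 252, so m = 21/41.
Then c = (18 − 36·(21/41))/6 = -3/41.

c = -0.0732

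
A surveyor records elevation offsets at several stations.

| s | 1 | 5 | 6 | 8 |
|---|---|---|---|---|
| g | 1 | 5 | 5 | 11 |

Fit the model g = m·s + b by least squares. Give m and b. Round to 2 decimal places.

m = 1.31, b = -1.04

With design matrix A, AᵀA = [[126, 20]; [20, 4]] and Aᵀg = [144, 22]ᵀ.
det = 126·4 − 20² = 104.
m = (144·4 − 20·22)/104 = 17/13; b = (126·22 − 20·144)/104 = -27/26.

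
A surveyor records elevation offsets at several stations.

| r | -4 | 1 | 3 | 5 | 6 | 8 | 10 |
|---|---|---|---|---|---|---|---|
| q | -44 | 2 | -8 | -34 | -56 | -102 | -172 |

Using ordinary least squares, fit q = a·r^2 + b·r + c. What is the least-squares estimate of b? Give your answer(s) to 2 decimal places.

Forming AᵀA = [[16355, 1817, 251]; [1817, 251, 29]; [251, 29, 7]] and Aᵀq = [-27368, -2888, -414]ᵀ gives AᵀA·[a, b, c]ᵀ = Aᵀq.
Inverting the 3×3 Gram matrix, [a, b, c]ᵀ = [-212119/104558, 322605/104558, 42808/52279]ᵀ.

b = 3.09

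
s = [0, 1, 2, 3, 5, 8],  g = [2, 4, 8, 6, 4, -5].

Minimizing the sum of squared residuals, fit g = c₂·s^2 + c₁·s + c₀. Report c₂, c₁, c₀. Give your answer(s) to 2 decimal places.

From the data, Σs^2·s^2 = 4819, Σs^2·s = 673, Σs^2 = 103, Σs·s = 103, Σs = 19, Σ1 = 6.
Moment sums: Σs^2·g = -130, Σs·g = 18, Σg = 19.
Row-reducing yields c₂ = -14743/31152, c₁ = 88711/31152, c₀ = 1073/472.

c₂ = -0.47, c₁ = 2.85, c₀ = 2.27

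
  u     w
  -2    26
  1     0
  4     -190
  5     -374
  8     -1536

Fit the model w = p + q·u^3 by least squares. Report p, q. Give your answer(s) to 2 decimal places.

Normal-equation sums: Σ1 = 5, Σu^3 = 694, Σu^3·u^3 = 281930.
Right-hand side: Σw = -2074, Σu^3·w = -845550.
Normal equations: [[5, 694]; [694, 281930]]·[p, q]ᵀ = [-2074, -845550]ᵀ.
Eliminating q: 281930·(row 1) − 694·(row 2) gives 928014·p = 281930·(-2074) − 694·(-845550) = 2088880, so p = 1044440/464007.
Then q = ((-845550) − 694·(1044440/464007))/281930 = -1394197/464007.

p = 2.25, q = -3.00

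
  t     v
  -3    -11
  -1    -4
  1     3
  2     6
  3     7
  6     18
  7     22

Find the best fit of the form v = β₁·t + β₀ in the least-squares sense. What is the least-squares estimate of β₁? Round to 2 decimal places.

Compute the Gram sums: Σt·t = 109, Σt = 15, Σ1 = 7.
Right-hand side: Σt·v = 335, Σv = 41.
Normal equations: [[109, 15]; [15, 7]]·[β₁, β₀]ᵀ = [335, 41]ᵀ.
det = 109·7 − 15² = 538.
β₁ = (335·7 − 15·41)/538 = 865/269; β₀ = (109·41 − 15·335)/538 = -278/269.

β₁ = 3.22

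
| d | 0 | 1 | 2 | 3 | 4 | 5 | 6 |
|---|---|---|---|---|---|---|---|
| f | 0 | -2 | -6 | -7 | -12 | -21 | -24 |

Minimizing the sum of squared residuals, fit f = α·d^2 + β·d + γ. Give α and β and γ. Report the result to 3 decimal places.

With design matrix A, AᵀA = [[2275, 441, 91]; [441, 91, 21]; [91, 21, 7]] and Aᵀf = [-1670, -332, -72]ᵀ.
Inverting the 3×3 Gram matrix, [α, β, γ]ᵀ = [-19/42, -10/7, -5/42]ᵀ.

α = -0.452, β = -1.429, γ = -0.119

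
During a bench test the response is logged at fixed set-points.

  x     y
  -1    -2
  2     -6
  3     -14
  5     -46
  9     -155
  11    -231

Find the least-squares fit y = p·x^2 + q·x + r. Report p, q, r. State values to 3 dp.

p = -1.974, q = 0.565, r = 0.881

The normal equations are: 21925·p + 2219·q + 241·r = -41808;  2219·p + 241·q + 29·r = -4218;  241·p + 29·q + 6·r = -454.
Row-reducing yields p = -4429/2244, q = 6337/11220, r = 1647/1870.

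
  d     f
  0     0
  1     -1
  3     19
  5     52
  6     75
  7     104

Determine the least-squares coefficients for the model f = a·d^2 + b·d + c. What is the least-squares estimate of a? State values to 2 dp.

a = 2.18

From the data, Σd^2·d^2 = 4404, Σd^2·d = 712, Σd^2 = 120, Σd·d = 120, Σd = 22, Σ1 = 6.
Moment sums: Σd^2·f = 9266, Σd·f = 1494, Σf = 249.
Inverting the 3×3 Gram matrix, [a, b, c]ᵀ = [7913/3630, -367/1210, -1789/1815]ᵀ.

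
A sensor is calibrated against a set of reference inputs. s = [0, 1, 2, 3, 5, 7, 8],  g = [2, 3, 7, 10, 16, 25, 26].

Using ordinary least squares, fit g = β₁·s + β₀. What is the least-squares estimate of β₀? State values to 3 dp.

β₀ = 0.691

Normal-equation sums: Σs·s = 152, Σs = 26, Σ1 = 7.
For Aᵀg: Σs·g = 510, Σg = 89.
Δ = 152·7 − 26² = 388.
β₁ = (510·7 − 26·89)/388 = 314/97; β₀ = (152·89 − 26·510)/388 = 67/97.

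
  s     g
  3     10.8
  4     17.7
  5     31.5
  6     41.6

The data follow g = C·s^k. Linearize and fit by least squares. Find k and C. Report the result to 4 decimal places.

Let Y = ln g. Fitting Y = k·ln s + ln C by least squares:
Σln s = 5.8861, Σ(ln s)² = 8.9295, Σln g = 12.4312, Σln s·ln g = 18.8302.
Equations: 8.9295·k + 5.8861·ln C = 18.8302;  5.8861·k + 4·ln C = 12.4312.
Solving (det = 1.0716): k = 2.00588, ln C = 0.15609, so C = exp(0.15609) = 1.16893.

k = 2.0059, C = 1.1689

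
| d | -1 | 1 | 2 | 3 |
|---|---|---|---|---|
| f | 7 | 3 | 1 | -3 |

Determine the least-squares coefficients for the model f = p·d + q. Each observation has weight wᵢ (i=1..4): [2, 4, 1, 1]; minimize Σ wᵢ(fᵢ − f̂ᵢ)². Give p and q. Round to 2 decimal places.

p = -2.33, q = 5.04

Sums needed: Σwᵢ·d·d = 19, Σwᵢ·d = 7, Σwᵢ·1 = 8.
And Σwᵢ·d·f = -9, Σwᵢ·f = 24.
Δ = 19·8 − 7² = 103.
p = ((-9)·8 − 7·24)/103 = -240/103; q = (19·24 − 7·(-9))/103 = 519/103.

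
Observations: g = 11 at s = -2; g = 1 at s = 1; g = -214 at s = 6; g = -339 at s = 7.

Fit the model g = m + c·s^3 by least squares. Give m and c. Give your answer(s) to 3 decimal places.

The normal system MᵀM·[m, c]ᵀ = Mᵀg is [[4, 552]; [552, 164370]]·[m, c]ᵀ = [-541, -162588]ᵀ.
Eliminating c: 164370·(row 1) − 552·(row 2) gives 352776·m = 164370·(-541) − 552·(-162588) = 824406, so m = 137401/58796.
Then c = ((-162588) − 552·(137401/58796))/164370 = -14655/14699.

m = 2.337, c = -0.997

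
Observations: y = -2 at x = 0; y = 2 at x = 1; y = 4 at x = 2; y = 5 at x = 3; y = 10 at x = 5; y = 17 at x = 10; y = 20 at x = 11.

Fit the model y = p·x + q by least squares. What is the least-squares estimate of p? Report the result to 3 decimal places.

Normal-equation sums: Σx·x = 260, Σx = 32, Σ1 = 7.
Moment sums: Σx·y = 465, Σy = 56.
So AᵀA·[p, q]ᵀ = Aᵀy: [[260, 32]; [32, 7]]·[p, q]ᵀ = [465, 56]ᵀ.
Eliminating q: 7·(row 1) − 32·(row 2) gives 796·p = 7·465 − 32·56 = 1463, so p = 1463/796.
Then q = (56 − 32·(1463/796))/7 = -80/199.

p = 1.838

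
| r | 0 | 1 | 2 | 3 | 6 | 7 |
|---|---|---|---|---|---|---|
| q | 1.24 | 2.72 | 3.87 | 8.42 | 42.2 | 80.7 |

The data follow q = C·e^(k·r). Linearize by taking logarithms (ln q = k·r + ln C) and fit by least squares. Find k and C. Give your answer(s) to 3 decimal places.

k = 0.583, C = 1.339

Let Y = ln q. Fitting Y = k·r + ln C by least squares:
Over the data: Σr = 19.0000, Σ(r)² = 99.0000, Σln q = 12.8328, Σr·ln q = 63.2887.
Normal system: [[99.0000, 19.0000]; [19.0000, 6]]·[k, ln C]ᵀ = [63.2887, 12.8328]ᵀ.
Solving (det = 233.0000): k = 0.58330, ln C = 0.29167, so C = exp(0.29167) = 1.33866.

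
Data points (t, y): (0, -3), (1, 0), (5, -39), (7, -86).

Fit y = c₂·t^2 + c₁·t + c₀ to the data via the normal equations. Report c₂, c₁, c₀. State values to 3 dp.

Forming XᵀX = [[3027, 469, 75]; [469, 75, 13]; [75, 13, 4]] and Xᵀy = [-5189, -797, -128]ᵀ gives XᵀX·[c₂, c₁, c₀]ᵀ = Xᵀy.
Solving the 3×3 system (Gaussian elimination) gives c₂ = -11039/4684, c₁ = 21433/4684, c₀ = -3141/1171.

c₂ = -2.357, c₁ = 4.576, c₀ = -2.682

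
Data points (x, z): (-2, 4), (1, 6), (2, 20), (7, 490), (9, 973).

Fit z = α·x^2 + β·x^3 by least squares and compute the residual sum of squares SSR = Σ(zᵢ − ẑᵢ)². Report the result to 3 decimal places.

MᵀM·[α, β]ᵀ = Mᵀz reads: 8995·α + 75857·β = 102925;  75857·α + 649219·β = 877521.
(Σx^2·x^2 = 8995, Σx^2·x^3 = 75857, Σx^3·x^3 = 649219, Σx^2·z = 102925, Σx^3·z = 877521.)
Determinant 8995·649219 − 75857² = 85440456.
α = (102925·649219 − 75857·877521)/85440456 = 127377539/42720228; β = (8995·877521 − 75857·102925)/85440456 = 42859835/42720228.
Residuals: 1062359/10680057, 43041997/21360114, 167977/3560019, -2377774/10680057, 243415/2373346; SSR = 88274729/21360114.

SSR = 4.133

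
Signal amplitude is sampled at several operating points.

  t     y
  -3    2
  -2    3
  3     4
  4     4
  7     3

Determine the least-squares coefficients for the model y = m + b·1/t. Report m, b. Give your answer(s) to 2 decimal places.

From the data, Σ1 = 5, Σ1/t = -3/28, Σ1/t·1/t = 3917/7056.
For Xᵀy: Σy = 16, Σ1/t·y = 25/42.
XᵀX·[m, b]ᵀ = Xᵀy becomes [[5, -3/28]; [-3/28, 3917/7056]]·[m, b]ᵀ = [16, 25/42]ᵀ.
det = 5·(3917/7056) − (-3/28)² = 1219/441.
m = (16·(3917/7056) − (-3/28)·(25/42))/(1219/441) = 31561/9752; b = (5·(25/42) − (-3/28)·16)/(1219/441) = 4137/2438.

m = 3.24, b = 1.70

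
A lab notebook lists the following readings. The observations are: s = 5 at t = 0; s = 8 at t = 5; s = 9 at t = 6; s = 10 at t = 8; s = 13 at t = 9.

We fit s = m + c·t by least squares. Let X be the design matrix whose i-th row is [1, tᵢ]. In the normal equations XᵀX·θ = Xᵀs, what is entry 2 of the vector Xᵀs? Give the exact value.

Entry 2 ↔ basis t, so (Xᵀs)_{2} = Σᵢ (t)·sᵢ = (0)·(5) + (5)·(8) + (6)·(9) + (8)·(10) + (9)·(13) = 291.

291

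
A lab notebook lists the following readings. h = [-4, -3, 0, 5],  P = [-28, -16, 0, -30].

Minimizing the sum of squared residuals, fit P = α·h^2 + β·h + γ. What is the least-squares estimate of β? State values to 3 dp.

β = 1.190

MᵀM·[α, β, γ]ᵀ = MᵀP reads: 962·α + 34·β + 50·γ = -1342;  34·α + 50·β + (-2)·γ = 10;  50·α + (-2)·β + 4·γ = -74.
(Σh^2·h^2 = 962, Σh^2·h = 34, Σh^2 = 50, Σh·h = 50, Σh = -2, Σ1 = 4, Σh^2·P = -1342, Σh·P = 10, ΣP = -74.)
Row-reducing yields α = -785/543, β = 646/543, γ = 30/181.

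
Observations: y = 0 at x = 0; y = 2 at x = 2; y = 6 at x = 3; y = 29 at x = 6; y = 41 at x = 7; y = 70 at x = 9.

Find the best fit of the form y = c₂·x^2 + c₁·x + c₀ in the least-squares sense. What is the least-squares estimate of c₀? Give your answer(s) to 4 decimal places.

Forming MᵀM = [[10355, 1323, 179]; [1323, 179, 27]; [179, 27, 6]] and Mᵀy = [8785, 1113, 148]ᵀ gives MᵀM·[c₂, c₁, c₀]ᵀ = Mᵀy.
Solving the 3×3 system (Gaussian elimination) gives c₂ = 65/67, c₁ = -7377/7705, c₀ = 249/7705.

c₀ = 0.0323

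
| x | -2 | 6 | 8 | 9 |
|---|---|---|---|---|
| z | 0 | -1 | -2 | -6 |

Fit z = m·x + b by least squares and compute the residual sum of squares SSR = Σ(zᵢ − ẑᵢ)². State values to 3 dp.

SSR = 9.692

Compute the Gram sums: Σx·x = 185, Σx = 21, Σ1 = 4.
For Aᵀz: Σx·z = -76, Σz = -9.
So AᵀA·[m, b]ᵀ = Aᵀz: [[185, 21]; [21, 4]]·[m, b]ᵀ = [-76, -9]ᵀ.
Eliminating b: 4·(row 1) − 21·(row 2) gives 299·m = 4·(-76) − 21·(-9) = -115, so m = -5/13.
Then b = ((-9) − 21·(-5/13))/4 = -3/13.
Residuals: -7/13, 20/13, 17/13, -30/13; SSR = 126/13.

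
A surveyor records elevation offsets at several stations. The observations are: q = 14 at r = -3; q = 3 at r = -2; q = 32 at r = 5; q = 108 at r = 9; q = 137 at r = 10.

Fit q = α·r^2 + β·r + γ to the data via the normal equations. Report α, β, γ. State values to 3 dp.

Entries of MᵀM: Σr^2·r^2 = 17283, Σr^2·r = 1819, Σr^2 = 219, Σr·r = 219, Σr = 19, Σ1 = 5.
Moment sums: Σr^2·q = 23386, Σr·q = 2454, Σq = 294.
Inverting the 3×3 Gram matrix, [α, β, γ]ᵀ = [139711/97022, -55639/97022, -101510/48511]ᵀ.

α = 1.440, β = -0.573, γ = -2.093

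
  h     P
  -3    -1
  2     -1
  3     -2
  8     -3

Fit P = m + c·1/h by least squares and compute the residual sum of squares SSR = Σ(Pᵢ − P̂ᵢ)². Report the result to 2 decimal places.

Setting ∂/∂m … = 0 gives: 4·m + (5/8)·c = -7;  (5/8)·m + (281/576)·c = -29/24.
Δ = 4·(281/576) − (5/8)² = 899/576.
m = ((-7)·(281/576) − (5/8)·(-29/24))/(899/576) = -1532/899; c = (4·(-29/24) − (5/8)·(-7))/(899/576) = -264/899.
Residuals: 545/899, 765/899, -178/899, -1132/899; SSR = 2442/899.

SSR = 2.72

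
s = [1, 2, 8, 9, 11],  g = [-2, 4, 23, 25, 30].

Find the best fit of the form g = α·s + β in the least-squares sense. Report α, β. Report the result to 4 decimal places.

Setting ∂/∂α … = 0 gives: 271·α + 31·β = 745;  31·α + 5·β = 80.
(Σs·s = 271, Σs = 31, Σ1 = 5, Σs·g = 745, Σg = 80.)
Determinant 271·5 − 31² = 394.
α = (745·5 − 31·80)/394 = 1245/394; β = (271·80 − 31·745)/394 = -1415/394.

α = 3.1599, β = -3.5914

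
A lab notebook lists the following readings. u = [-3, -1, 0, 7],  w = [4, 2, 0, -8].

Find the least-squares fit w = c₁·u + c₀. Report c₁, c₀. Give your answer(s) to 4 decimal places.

c₁ = -1.2070, c₀ = 0.4053

The normal system AᵀA·[c₁, c₀]ᵀ = Aᵀw is [[59, 3]; [3, 4]]·[c₁, c₀]ᵀ = [-70, -2]ᵀ.
det = 59·4 − 3² = 227.
c₁ = ((-70)·4 − 3·(-2))/227 = -274/227; c₀ = (59·(-2) − 3·(-70))/227 = 92/227.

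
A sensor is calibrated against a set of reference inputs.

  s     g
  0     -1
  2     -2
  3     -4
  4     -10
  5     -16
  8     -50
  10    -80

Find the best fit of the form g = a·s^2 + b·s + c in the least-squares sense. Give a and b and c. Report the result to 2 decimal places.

a = -0.96, b = 1.68, c = -1.00

Entries of MᵀM: Σs^2·s^2 = 15074, Σs^2·s = 1736, Σs^2 = 218, Σs·s = 218, Σs = 32, Σ1 = 7.
And Σs^2·g = -11804, Σs·g = -1336, Σg = -163.
Normal equations: [[15074, 1736, 218]; [1736, 218, 32]; [218, 32, 7]]·[a, b, c]ᵀ = [-11804, -1336, -163]ᵀ.
Solving the 3×3 system (Gaussian elimination) gives a = -79759/82929, b = 139120/82929, c = -27705/27643.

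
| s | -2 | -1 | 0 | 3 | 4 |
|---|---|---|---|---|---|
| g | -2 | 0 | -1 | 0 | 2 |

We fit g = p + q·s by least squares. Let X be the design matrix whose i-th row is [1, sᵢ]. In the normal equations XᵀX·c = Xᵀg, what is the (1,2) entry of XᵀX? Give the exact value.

4

Row 1 ↔ basis 1, column 2 ↔ basis s, so (XᵀX)_{1,2} = Σᵢ s = (1)·(-2) + (1)·(-1) + (1)·(0) + (1)·(3) + (1)·(4) = 4.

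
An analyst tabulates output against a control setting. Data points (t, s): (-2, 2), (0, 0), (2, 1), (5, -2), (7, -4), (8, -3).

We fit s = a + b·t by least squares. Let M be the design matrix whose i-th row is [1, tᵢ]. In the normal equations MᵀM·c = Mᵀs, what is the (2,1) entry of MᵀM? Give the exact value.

Row 2 ↔ basis t, column 1 ↔ basis 1, so (MᵀM)_{2,1} = Σᵢ t = (-2)·(1) + (0)·(1) + (2)·(1) + (5)·(1) + (7)·(1) + (8)·(1) = 20.

20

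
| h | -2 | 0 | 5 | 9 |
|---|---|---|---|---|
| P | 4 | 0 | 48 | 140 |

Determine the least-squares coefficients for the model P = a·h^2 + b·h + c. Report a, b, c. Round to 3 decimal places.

Normal-equation sums: Σh^2·h^2 = 7202, Σh^2·h = 846, Σh^2 = 110, Σh·h = 110, Σh = 12, Σ1 = 4.
Moment sums: Σh^2·P = 12556, Σh·P = 1492, ΣP = 192.
MᵀM·[a, b, c]ᵀ = MᵀP becomes [[7202, 846, 110]; [846, 110, 12]; [110, 12, 4]]·[a, b, c]ᵀ = [12556, 1492, 192]ᵀ.
Inverting the 3×3 Gram matrix, [a, b, c]ᵀ = [32884/21421, 35858/21421, 16324/21421]ᵀ.

a = 1.535, b = 1.674, c = 0.762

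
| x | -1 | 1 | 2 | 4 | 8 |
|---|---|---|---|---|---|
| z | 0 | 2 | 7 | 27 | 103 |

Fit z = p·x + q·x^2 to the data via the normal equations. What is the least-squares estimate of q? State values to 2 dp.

q = 1.52

Compute the Gram sums: Σx·x = 86, Σx·x^2 = 584, Σx^2·x^2 = 4370.
And Σx·z = 948, Σx^2·z = 7054.
MᵀM·[p, q]ᵀ = Mᵀz becomes [[86, 584]; [584, 4370]]·[p, q]ᵀ = [948, 7054]ᵀ.
det = 86·4370 − 584² = 34764.
p = (948·4370 − 584·7054)/34764 = 5806/8691; q = (86·7054 − 584·948)/34764 = 13253/8691.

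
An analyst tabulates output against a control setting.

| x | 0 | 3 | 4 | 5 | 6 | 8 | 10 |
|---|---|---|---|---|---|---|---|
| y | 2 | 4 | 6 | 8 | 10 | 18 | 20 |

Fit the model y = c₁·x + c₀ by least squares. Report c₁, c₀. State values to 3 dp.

With design matrix M, MᵀM = [[250, 36]; [36, 7]] and Mᵀy = [480, 68]ᵀ.
Δ = 250·7 − 36² = 454.
c₁ = (480·7 − 36·68)/454 = 456/227; c₀ = (250·68 − 36·480)/454 = -140/227.

c₁ = 2.009, c₀ = -0.617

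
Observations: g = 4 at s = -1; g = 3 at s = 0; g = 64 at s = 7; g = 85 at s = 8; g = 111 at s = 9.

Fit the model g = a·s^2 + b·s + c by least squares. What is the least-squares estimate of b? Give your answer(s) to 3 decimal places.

The normal equations are: 13059·a + 1583·b + 195·c = 17571;  1583·a + 195·b + 23·c = 2123;  195·a + 23·b + 5·c = 267.
(Σs^2·s^2 = 13059, Σs^2·s = 1583, Σs^2 = 195, Σs·s = 195, Σs = 23, Σ1 = 5, Σs^2·g = 17571, Σs·g = 2123, Σg = 267.)
Solving the 3×3 system (Gaussian elimination) gives a = 15413/9938, b = -18843/9938, c = 8130/4969.

b = -1.896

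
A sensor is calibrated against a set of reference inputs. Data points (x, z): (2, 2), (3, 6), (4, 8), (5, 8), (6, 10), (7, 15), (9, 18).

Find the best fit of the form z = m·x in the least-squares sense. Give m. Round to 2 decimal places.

m = 1.91

Sums needed: Σx·x = 220.
And Σx·z = 421.
MᵀM·[m]ᵀ = Mᵀz becomes [[220]]·[m]ᵀ = [421]ᵀ.
m = 421/220 = 1.91364.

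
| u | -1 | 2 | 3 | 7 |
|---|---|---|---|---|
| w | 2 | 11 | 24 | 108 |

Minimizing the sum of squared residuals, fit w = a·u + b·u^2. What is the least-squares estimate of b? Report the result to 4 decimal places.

b = 1.9732

Compute the Gram sums: Σu·u = 63, Σu·u^2 = 377, Σu^2·u^2 = 2499.
And Σu·w = 848, Σu^2·w = 5554.
AᵀA·[a, b]ᵀ = Aᵀw becomes [[63, 377]; [377, 2499]]·[a, b]ᵀ = [848, 5554]ᵀ.
Δ = 63·2499 − 377² = 15308.
a = (848·2499 − 377·5554)/15308 = 12647/7654; b = (63·5554 − 377·848)/15308 = 15103/7654.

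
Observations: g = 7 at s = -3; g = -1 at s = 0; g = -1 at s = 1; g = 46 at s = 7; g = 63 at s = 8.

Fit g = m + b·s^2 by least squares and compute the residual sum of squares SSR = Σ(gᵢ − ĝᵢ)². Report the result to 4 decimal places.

SSR = 2.7741

XᵀX·[m, b]ᵀ = Xᵀg reads: 5·m + 123·b = 114;  123·m + 6579·b = 6348.
(Σ1 = 5, Σs^2 = 123, Σs^2·s^2 = 6579, Σg = 114, Σs^2·g = 6348.)
det = 5·6579 − 123² = 17766.
m = (114·6579 − 123·6348)/17766 = -1711/987; b = (5·6348 − 123·114)/17766 = 2953/2961.
Residuals: -239/987, 724/987, -781/2961, -3358/2961, 2684/2961; SSR = 2738/987.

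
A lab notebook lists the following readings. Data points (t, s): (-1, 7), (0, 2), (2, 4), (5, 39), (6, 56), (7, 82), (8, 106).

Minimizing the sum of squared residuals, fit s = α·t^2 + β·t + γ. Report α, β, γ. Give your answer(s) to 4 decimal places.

α = 1.9682, β = -2.6257, γ = 2.0840

Normal-equation sums: Σt^2·t^2 = 8435, Σt^2·t = 1203, Σt^2 = 179, Σt·t = 179, Σt = 27, Σ1 = 7.
And Σt^2·s = 13816, Σt·s = 1954, Σs = 296.
Normal equations: [[8435, 1203, 179]; [1203, 179, 27]; [179, 27, 7]]·[α, β, γ]ᵀ = [13816, 1954, 296]ᵀ.
Inverting the 3×3 Gram matrix, [α, β, γ]ᵀ = [44859/22792, -59845/22792, 2159/1036]ᵀ.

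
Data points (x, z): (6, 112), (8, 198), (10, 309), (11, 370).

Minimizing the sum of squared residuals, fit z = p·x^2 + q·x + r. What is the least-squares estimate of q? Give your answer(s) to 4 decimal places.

With design matrix A, AᵀA = [[30033, 3059, 321]; [3059, 321, 35]; [321, 35, 4]] and Aᵀz = [92374, 9416, 989]ᵀ.
Inverting the 3×3 Gram matrix, [p, q, r]ᵀ = [2193/796, 3929/796, -3389/199]ᵀ.

q = 4.9359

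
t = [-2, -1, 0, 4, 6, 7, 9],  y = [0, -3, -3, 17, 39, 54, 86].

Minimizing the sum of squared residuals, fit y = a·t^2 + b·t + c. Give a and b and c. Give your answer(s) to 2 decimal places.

Setting ∂/∂a … = 0 gives: 10531·a + 1343·b + 187·c = 11285;  1343·a + 187·b + 23·c = 1457;  187·a + 23·b + 7·c = 190.
Solving the 3×3 system (Gaussian elimination) gives a = 2485/2508, b = 3118/3135, c = -32533/12540.

a = 0.99, b = 0.99, c = -2.59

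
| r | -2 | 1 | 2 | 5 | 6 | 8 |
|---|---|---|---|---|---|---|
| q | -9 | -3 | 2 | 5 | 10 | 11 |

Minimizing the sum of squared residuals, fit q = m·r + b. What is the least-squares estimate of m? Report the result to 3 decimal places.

m = 2.059

Sums needed: Σr·r = 134, Σr = 20, Σ1 = 6.
Right-hand side: Σr·q = 192, Σq = 16.
So MᵀM·[m, b]ᵀ = Mᵀq: [[134, 20]; [20, 6]]·[m, b]ᵀ = [192, 16]ᵀ.
det = 134·6 − 20² = 404.
m = (192·6 − 20·16)/404 = 208/101; b = (134·16 − 20·192)/404 = -424/101.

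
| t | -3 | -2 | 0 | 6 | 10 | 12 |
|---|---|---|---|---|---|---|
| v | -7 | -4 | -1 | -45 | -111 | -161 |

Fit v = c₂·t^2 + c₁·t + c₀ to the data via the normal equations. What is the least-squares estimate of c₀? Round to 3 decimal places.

c₀ = -1.320

Compute the Gram sums: Σt^2·t^2 = 32129, Σt^2·t = 2909, Σt^2 = 293, Σt·t = 293, Σt = 23, Σ1 = 6.
Right-hand side: Σt^2·v = -35983, Σt·v = -3283, Σv = -329.
Normal equations: [[32129, 2909, 293]; [2909, 293, 23]; [293, 23, 6]]·[c₂, c₁, c₀]ᵀ = [-35983, -3283, -329]ᵀ.
Row-reducing yields c₂ = -234487/230550, c₁ = -46261/46110, c₀ = -50729/38425.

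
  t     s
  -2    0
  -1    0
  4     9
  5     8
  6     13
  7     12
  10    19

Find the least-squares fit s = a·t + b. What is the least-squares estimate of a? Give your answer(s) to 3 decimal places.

Entries of AᵀA: Σt·t = 231, Σt = 29, Σ1 = 7.
For Aᵀs: Σt·s = 428, Σs = 61.
AᵀA·[a, b]ᵀ = Aᵀs becomes [[231, 29]; [29, 7]]·[a, b]ᵀ = [428, 61]ᵀ.
Δ = 231·7 − 29² = 776.
a = (428·7 − 29·61)/776 = 1227/776; b = (231·61 − 29·428)/776 = 1679/776.

a = 1.581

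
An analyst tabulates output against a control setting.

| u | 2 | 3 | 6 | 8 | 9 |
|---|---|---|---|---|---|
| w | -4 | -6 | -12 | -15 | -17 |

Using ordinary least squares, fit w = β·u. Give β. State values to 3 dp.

The normal equations are: 194·β = -371.
(Σu·u = 194, Σu·w = -371.)
β = (-371)/194 = -1.91237.

β = -1.912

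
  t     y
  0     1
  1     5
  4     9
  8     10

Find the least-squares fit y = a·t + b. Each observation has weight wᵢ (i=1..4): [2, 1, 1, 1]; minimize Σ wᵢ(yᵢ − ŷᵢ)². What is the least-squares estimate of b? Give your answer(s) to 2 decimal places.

b = 2.26

AᵀWA·[a, b]ᵀ = AᵀWy reads: 81·a + 13·b = 121;  13·a + 5·b = 26.
(Σwᵢ·t·t = 81, Σwᵢ·t = 13, Σwᵢ·1 = 5, Σwᵢ·t·y = 121, Σwᵢ·y = 26.)
Eliminating b: 5·(row 1) − 13·(row 2) gives 236·a = 5·121 − 13·26 = 267, so a = 267/236.
Then b = (26 − 13·(267/236))/5 = 533/236.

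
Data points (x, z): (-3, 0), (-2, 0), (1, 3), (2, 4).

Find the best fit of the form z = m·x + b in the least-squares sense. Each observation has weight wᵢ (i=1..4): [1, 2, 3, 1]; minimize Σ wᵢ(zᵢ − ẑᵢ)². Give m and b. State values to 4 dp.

m = 0.8841, b = 2.1098

Setting ∂/∂m … = 0 gives: 24·m + (-2)·b = 17;  (-2)·m + 7·b = 13.
Determinant 24·7 − (-2)² = 164.
m = (17·7 − (-2)·13)/164 = 145/164; b = (24·13 − (-2)·17)/164 = 173/82.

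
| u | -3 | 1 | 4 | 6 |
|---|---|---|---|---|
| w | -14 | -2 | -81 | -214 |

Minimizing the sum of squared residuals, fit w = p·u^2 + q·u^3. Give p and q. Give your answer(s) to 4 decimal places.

Sums needed: Σu^2·u^2 = 1634, Σu^2·u^3 = 8558, Σu^3·u^3 = 51482.
Moment sums: Σu^2·w = -9128, Σu^3·w = -51032.
Eliminating q: 51482·(row 1) − 8558·(row 2) gives 10882224·p = 51482·(-9128) − 8558·(-51032) = -33195840, so p = -691580/226713.
Then q = ((-51032) − 8558·(-691580/226713))/51482 = -109768/226713.

p = -3.0505, q = -0.4842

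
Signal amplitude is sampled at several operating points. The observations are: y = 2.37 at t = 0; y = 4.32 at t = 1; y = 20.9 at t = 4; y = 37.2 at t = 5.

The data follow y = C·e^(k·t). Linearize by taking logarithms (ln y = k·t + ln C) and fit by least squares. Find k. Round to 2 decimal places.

k = 0.54

Linearized form: ln y = k·t + ln C. From the 4 transformed points,
XᵀX = [[42.0000, 10.0000]; [10.0000, 4]], rhs = [31.7038, 8.9822]ᵀ  (here Σt = 10.0000, Σ(t)² = 42.0000, Σln y = 8.9822, Σt·ln y = 31.7038).
Slope k = (n·Σt·ln y − Σt·Σln y)/(n·Σ(t)² − (Σt)²) = (4·31.7038 − 10.0000·8.9822)/68.0000 = 0.54402; ln C = (Σln y − k·Σt)/n = 0.88551.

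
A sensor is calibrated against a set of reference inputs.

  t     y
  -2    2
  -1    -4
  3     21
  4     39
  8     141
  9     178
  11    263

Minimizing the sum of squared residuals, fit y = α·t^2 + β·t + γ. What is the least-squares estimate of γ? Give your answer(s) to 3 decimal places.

γ = -2.769

The normal system XᵀX·[α, β, γ]ᵀ = Xᵀy is [[25652, 2654, 296]; [2654, 296, 32]; [296, 32, 7]]·[α, β, γ]ᵀ = [56082, 5842, 640]ᵀ.
Inverting the 3×3 Gram matrix, [α, β, γ]ᵀ = [964091/480081, 974581/480081, -63304/22861]ᵀ.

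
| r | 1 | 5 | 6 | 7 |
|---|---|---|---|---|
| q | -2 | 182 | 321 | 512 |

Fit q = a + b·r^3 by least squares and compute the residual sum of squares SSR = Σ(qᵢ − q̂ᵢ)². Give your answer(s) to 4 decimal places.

Forming AᵀA = [[4, 685]; [685, 179931]] and Aᵀq = [1013, 267700]ᵀ gives AᵀA·[a, b]ᵀ = Aᵀq.
det = 4·179931 − 685² = 250499.
a = (1013·179931 − 685·267700)/250499 = -1104397/250499; b = (4·267700 − 685·1013)/250499 = 376895/250499.
Residuals: 226504/250499, -416660/250499, 105256/250499, 84900/250499; SSR = 970848/250499.

SSR = 3.8757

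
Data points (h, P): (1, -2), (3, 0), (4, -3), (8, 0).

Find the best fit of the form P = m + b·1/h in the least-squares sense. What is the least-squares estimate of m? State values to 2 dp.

The normal equations are: 4·m + (41/24)·b = -5;  (41/24)·m + (685/576)·b = -11/4.
(Σ1 = 4, Σ1/h = 41/24, Σ1/h·1/h = 685/576, ΣP = -5, Σ1/h·P = -11/4.)
det = 4·(685/576) − (41/24)² = 353/192.
m = ((-5)·(685/576) − (41/24)·(-11/4))/(353/192) = -719/1059; b = (4·(-11/4) − (41/24)·(-5))/(353/192) = -472/353.

m = -0.68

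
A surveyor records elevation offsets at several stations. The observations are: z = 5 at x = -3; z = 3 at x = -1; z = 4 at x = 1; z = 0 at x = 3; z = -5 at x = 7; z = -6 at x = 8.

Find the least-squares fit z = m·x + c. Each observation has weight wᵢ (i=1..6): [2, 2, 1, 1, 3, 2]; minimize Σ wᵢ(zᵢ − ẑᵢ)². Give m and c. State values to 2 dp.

m = -1.03, c = 2.45

Setting ∂/∂m … = 0 gives: 305·m + 33·c = -233;  33·m + 11·c = -7.
(Σwᵢ·x·x = 305, Σwᵢ·x = 33, Σwᵢ·1 = 11, Σwᵢ·x·z = -233, Σwᵢ·z = -7.)
Eliminating c: 11·(row 1) − 33·(row 2) gives 2266·m = 11·(-233) − 33·(-7) = -2332, so m = -106/103.
Then c = ((-7) − 33·(-106/103))/11 = 2777/1133.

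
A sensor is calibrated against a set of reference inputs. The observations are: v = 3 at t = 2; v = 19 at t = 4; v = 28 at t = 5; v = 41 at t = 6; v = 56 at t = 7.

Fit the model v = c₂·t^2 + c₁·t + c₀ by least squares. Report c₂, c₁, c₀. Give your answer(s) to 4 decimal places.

c₂ = 1.0059, c₁ = 1.4610, c₀ = -3.7658

The normal system MᵀM·[c₂, c₁, c₀]ᵀ = Mᵀv is [[4594, 756, 130]; [756, 130, 24]; [130, 24, 5]]·[c₂, c₁, c₀]ᵀ = [5236, 860, 147]ᵀ.
Row-reducing yields c₂ = 683/679, c₁ = 992/679, c₀ = -2557/679.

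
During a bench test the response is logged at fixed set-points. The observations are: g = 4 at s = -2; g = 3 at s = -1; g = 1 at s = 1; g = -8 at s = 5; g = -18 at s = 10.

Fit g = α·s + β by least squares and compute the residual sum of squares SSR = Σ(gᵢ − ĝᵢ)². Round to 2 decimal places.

Entries of XᵀX: Σs·s = 131, Σs = 13, Σ1 = 5.
And Σs·g = -230, Σg = -18.
Normal equations: [[131, 13]; [13, 5]]·[α, β]ᵀ = [-230, -18]ᵀ.
Eliminating β: 5·(row 1) − 13·(row 2) gives 486·α = 5·(-230) − 13·(-18) = -916, so α = -458/243.
Then β = ((-18) − 13·(-458/243))/5 = 316/243.
Residuals: -260/243, -5/27, 385/243, 10/81, -110/243; SSR = 950/243.

SSR = 3.91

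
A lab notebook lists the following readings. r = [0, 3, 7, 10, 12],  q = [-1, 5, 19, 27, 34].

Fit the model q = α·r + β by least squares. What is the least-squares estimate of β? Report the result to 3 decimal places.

Setting ∂/∂α … = 0 gives: 302·α + 32·β = 826;  32·α + 5·β = 84.
det = 302·5 − 32² = 486.
α = (826·5 − 32·84)/486 = 721/243; β = (302·84 − 32·826)/486 = -532/243.

β = -2.189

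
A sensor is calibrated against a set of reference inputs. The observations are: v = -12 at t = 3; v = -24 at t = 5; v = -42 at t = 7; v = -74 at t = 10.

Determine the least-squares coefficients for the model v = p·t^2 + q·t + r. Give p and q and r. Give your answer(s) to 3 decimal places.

p = -0.495, q = -2.479, r = 0.115

AᵀA·[p, q, r]ᵀ = Aᵀv reads: 13107·p + 1495·q + 183·r = -10166;  1495·p + 183·q + 25·r = -1190;  183·p + 25·q + 4·r = -152.
Row-reducing yields p = -1621/3278, q = -8125/3278, r = 189/1639.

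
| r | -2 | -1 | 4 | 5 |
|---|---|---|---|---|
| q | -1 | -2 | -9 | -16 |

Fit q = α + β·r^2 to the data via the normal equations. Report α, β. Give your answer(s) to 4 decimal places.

α = 0.1057, β = -0.6179

With design matrix A, AᵀA = [[4, 46]; [46, 898]] and Aᵀq = [-28, -550]ᵀ.
Determinant 4·898 − 46² = 1476.
α = ((-28)·898 − 46·(-550))/1476 = 13/123; β = (4·(-550) − 46·(-28))/1476 = -76/123.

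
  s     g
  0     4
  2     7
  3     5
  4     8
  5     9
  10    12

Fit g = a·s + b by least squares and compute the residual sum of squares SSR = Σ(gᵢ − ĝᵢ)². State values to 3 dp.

Entries of AᵀA: Σs·s = 154, Σs = 24, Σ1 = 6.
And Σs·g = 226, Σg = 45.
So AᵀA·[a, b]ᵀ = Aᵀg: [[154, 24]; [24, 6]]·[a, b]ᵀ = [226, 45]ᵀ.
Determinant 154·6 − 24² = 348.
a = (226·6 − 24·45)/348 = 23/29; b = (154·45 − 24·226)/348 = 251/58.
Residuals: -19/58, 63/58, -99/58, 1/2, 41/58, -15/58; SSR = 291/58.

SSR = 5.017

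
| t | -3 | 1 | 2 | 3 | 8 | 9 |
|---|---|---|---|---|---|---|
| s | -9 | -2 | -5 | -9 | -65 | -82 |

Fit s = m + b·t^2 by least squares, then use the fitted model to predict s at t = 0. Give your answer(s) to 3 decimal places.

Entries of XᵀX: Σ1 = 6, Σt^2 = 168, Σt^2·t^2 = 10836.
Right-hand side: Σs = -172, Σt^2·s = -10986.
Normal equations: [[6, 168]; [168, 10836]]·[m, b]ᵀ = [-172, -10986]ᵀ.
Eliminating b: 10836·(row 1) − 168·(row 2) gives 36792·m = 10836·(-172) − 168·(-10986) = -18144, so m = -36/73.
Then b = ((-10986) − 168·(-36/73))/10836 = -3085/3066.
At t = 0: ŝ = (-36/73)·(1) + (-3085/3066)·(0) = -36/73.

ŝ = -0.493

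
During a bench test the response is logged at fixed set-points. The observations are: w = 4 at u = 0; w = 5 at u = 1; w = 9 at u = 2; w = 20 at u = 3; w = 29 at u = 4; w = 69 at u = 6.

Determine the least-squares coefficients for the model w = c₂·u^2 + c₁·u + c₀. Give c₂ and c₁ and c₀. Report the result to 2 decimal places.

c₂ = 2.04, c₁ = -1.49, c₀ = 4.24

The normal equations are: 1650·c₂ + 316·c₁ + 66·c₀ = 3169;  316·c₂ + 66·c₁ + 16·c₀ = 613;  66·c₂ + 16·c₁ + 6·c₀ = 136.
Solving the 3×3 system (Gaussian elimination) gives c₂ = 57/28, c₁ = -52/35, c₀ = 593/140.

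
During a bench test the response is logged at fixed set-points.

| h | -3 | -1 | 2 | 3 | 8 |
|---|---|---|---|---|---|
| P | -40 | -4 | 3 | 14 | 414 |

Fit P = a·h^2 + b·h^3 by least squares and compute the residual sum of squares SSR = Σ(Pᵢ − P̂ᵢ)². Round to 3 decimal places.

SSR = 3.364

From the data, Σh^2·h^2 = 4275, Σh^2·h^3 = 32799, Σh^3·h^3 = 263667.
Moment sums: Σh^2·P = 26270, Σh^3·P = 213454.
So MᵀM·[a, b]ᵀ = MᵀP: [[4275, 32799]; [32799, 263667]]·[a, b]ᵀ = [26270, 213454]ᵀ.
Δ = 4275·263667 − 32799² = 51402024.
a = (26270·263667 − 32799·213454)/51402024 = -3106069/2141751; b = (4275·213454 − 32799·26270)/51402024 = 2120255/2141751.
Residuals: -156178/713917, -1113560/713917, 629163/713917, 230750/713917, -32410/713917; SSR = 2401609/713917.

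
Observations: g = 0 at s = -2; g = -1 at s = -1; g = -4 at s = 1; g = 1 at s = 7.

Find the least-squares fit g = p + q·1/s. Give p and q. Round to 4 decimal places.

AᵀA·[p, q]ᵀ = Aᵀg reads: 4·p + (-5/14)·q = -4;  (-5/14)·p + (445/196)·q = -20/7.
Eliminating q: (445/196)·(row 1) − (-5/14)·(row 2) gives (1755/196)·p = (445/196)·(-4) − (-5/14)·(-20/7) = -495/49, so p = -44/39.
Then q = ((-20/7) − (-5/14)·(-44/39))/(445/196) = -56/39.

p = -1.1282, q = -1.4359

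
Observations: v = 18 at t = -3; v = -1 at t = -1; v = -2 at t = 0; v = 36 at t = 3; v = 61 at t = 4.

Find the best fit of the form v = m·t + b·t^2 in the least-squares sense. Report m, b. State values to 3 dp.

The normal system AᵀA·[m, b]ᵀ = Aᵀv is [[35, 63]; [63, 419]]·[m, b]ᵀ = [299, 1461]ᵀ.
det = 35·419 − 63² = 10696.
m = (299·419 − 63·1461)/10696 = 16619/5348; b = (35·1461 − 63·299)/10696 = 2307/764.

m = 3.108, b = 3.020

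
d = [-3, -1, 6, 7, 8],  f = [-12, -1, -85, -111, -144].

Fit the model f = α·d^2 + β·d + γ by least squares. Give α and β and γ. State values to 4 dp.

α = -1.9477, β = -2.2065, γ = -1.1623

From the data, Σd^2·d^2 = 7875, Σd^2·d = 1043, Σd^2 = 159, Σd·d = 159, Σd = 17, Σ1 = 5.
Right-hand side: Σd^2·f = -17824, Σd·f = -2402, Σf = -353.
Normal equations: [[7875, 1043, 159]; [1043, 159, 17]; [159, 17, 5]]·[α, β, γ]ᵀ = [-17824, -2402, -353]ᵀ.
Row-reducing yields α = -159985/82142, β = -181243/82142, γ = -47738/41071.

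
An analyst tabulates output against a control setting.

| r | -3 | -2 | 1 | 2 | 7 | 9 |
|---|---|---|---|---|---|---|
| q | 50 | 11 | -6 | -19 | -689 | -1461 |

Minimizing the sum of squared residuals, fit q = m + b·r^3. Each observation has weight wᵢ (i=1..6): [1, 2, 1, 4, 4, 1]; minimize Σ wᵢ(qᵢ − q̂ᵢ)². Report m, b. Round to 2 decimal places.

m = -3.71, b = -2.00

The normal equations are: 13·m + 2091·b = -4227;  2091·m + 1003151·b = -2012517.
(Σwᵢ·1 = 13, Σwᵢ·r^3 = 2091, Σwᵢ·r^3·r^3 = 1003151, Σwᵢ·q = -4227, Σwᵢ·r^3·q = -2012517.)
det = 13·1003151 − 2091² = 8668682.
m = ((-4227)·1003151 − 2091·(-2012517))/8668682 = -16073115/4334341; b = (13·(-2012517) − 2091·(-4227))/8668682 = -8662032/4334341.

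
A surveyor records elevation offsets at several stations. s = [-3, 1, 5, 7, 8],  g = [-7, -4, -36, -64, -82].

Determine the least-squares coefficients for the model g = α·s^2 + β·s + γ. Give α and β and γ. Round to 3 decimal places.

α = -1.073, β = -1.444, γ = -1.634

Forming AᵀA = [[7204, 954, 148]; [954, 148, 18]; [148, 18, 5]] and Aᵀg = [-9351, -1267, -193]ᵀ gives AᵀA·[α, β, γ]ᵀ = Aᵀg.
Inverting the 3×3 Gram matrix, [α, β, γ]ᵀ = [-11863/11054, -207563/143702, -117394/71851]ᵀ.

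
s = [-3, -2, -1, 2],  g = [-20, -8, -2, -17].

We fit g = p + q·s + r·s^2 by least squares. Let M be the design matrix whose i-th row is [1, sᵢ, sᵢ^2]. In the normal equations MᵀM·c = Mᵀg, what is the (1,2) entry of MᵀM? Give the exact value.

-4

Row 1 ↔ basis 1, column 2 ↔ basis s, so (MᵀM)_{1,2} = Σᵢ s = (1)·(-3) + (1)·(-2) + (1)·(-1) + (1)·(2) = -4.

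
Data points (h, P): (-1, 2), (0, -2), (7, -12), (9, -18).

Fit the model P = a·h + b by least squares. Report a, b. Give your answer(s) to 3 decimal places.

With design matrix M, MᵀM = [[131, 15]; [15, 4]] and MᵀP = [-248, -30]ᵀ.
Δ = 131·4 − 15² = 299.
a = ((-248)·4 − 15·(-30))/299 = -542/299; b = (131·(-30) − 15·(-248))/299 = -210/299.

a = -1.813, b = -0.702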